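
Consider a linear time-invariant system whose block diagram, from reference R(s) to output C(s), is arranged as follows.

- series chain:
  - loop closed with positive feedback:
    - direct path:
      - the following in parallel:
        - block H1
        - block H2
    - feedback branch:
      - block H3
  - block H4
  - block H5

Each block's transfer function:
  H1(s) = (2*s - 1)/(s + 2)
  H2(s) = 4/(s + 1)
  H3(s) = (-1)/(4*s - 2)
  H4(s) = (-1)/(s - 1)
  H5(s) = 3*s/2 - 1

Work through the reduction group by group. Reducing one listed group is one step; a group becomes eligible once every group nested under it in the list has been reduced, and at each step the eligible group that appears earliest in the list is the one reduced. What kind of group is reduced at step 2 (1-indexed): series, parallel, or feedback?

The answer is feedback.

Reasoning:
Step 1 - add H1, H2 (parallel)
Step 2 - close the feedback loop around (H1+H2), H3
Step 3 - series reduction of [(H1+H2)/(1-(H1+H2)*H3)], H4, H5
Step 2 collapses a feedback group.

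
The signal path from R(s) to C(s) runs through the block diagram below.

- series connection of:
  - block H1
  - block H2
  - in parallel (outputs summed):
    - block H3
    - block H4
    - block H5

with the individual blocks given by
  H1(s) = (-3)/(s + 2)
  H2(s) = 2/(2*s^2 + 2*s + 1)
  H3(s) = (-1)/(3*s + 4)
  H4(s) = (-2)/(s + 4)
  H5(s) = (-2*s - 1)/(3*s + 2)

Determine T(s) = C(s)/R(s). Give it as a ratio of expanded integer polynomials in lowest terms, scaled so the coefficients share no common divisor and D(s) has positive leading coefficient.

Answer: (36*s^3 + 336*s^2 + 588*s + 240)/(18*s^6 + 162*s^5 + 529*s^4 + 832*s^3 + 700*s^2 + 320*s + 64)

Working:
Step 1: add H3, H4, H5 (parallel): (-6*s^3 - 56*s^2 - 98*s - 40)/(9*s^3 + 54*s^2 + 80*s + 32)
Step 2: cascade H1, H2, (H3+H4+H5): this yields T(s), and no further normalization is needed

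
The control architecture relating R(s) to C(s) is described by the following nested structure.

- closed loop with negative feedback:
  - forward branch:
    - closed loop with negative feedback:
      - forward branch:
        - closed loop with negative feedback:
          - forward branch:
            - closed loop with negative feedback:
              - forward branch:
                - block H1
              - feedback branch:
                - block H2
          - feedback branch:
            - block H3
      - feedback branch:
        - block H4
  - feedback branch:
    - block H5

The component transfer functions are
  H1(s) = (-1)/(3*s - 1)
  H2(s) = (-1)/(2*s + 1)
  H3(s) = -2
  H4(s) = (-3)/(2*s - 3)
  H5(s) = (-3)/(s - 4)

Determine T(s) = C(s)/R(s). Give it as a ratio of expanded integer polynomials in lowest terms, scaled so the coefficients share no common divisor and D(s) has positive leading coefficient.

Reducing step by step:

[1] apply the feedback formula to H1, H2 = (-2*s - 1)/(6*s^2 + s)
[2] apply the feedback formula to [H1/(1+H1*H2)], H3 = (-2*s - 1)/(6*s^2 + 5*s + 2)
[3] apply the feedback formula to [[H1/(1+H1*H2)]/(1+[H1/(1+H1*H2)]*H3)], H4 = (-4*s^2 + 4*s + 3)/(12*s^3 - 8*s^2 - 5*s - 3)
[4] close the feedback loop around [[[H1/(1+H1*H2)]/(1+[H1/(1+H1*H2)]*H3)]/(1+[[H1/(1+H1*H2)]/(1+[H1/(1+H1*H2)]*H3)]*H4)], H5; the result is T(s) itself (integer coefficients, no common factor, positive leading denominator coefficient)

Answer: (-4*s^3 + 20*s^2 - 13*s - 12)/(12*s^4 - 56*s^3 + 39*s^2 + 5*s + 3)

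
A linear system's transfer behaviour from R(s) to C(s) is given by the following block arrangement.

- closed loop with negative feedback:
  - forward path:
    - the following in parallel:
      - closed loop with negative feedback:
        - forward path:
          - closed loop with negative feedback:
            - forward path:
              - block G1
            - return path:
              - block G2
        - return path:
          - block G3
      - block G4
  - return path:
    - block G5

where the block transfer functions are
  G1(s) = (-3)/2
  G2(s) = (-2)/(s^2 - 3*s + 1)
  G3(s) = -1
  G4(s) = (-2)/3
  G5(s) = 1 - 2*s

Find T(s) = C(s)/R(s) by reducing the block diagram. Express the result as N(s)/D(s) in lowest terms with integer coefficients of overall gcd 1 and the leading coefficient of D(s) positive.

The answer is (-19*s^2 + 57*s - 31)/(38*s^3 - 118*s^2 + 74*s + 2).

Reasoning:
1. collapse the loop (G1 forward, G2 return) gives (-3*s^2 + 9*s - 3)/(2*s^2 - 6*s + 8)
2. reduce the feedback loop with forward [G1/(1+G1*G2)] and return G3 gives (-3*s^2 + 9*s - 3)/(5*s^2 - 15*s + 11)
3. parallel reduction of [[G1/(1+G1*G2)]/(1+[G1/(1+G1*G2)]*G3)], G4 gives (-19*s^2 + 57*s - 31)/(15*s^2 - 45*s + 33)
4. collapse the loop (([[G1/(1+G1*G2)]/(1+[G1/(1+G1*G2)]*G3)]+G4) forward, G5 return); the result is T(s) itself (integer coefficients, no common factor, positive leading denominator coefficient)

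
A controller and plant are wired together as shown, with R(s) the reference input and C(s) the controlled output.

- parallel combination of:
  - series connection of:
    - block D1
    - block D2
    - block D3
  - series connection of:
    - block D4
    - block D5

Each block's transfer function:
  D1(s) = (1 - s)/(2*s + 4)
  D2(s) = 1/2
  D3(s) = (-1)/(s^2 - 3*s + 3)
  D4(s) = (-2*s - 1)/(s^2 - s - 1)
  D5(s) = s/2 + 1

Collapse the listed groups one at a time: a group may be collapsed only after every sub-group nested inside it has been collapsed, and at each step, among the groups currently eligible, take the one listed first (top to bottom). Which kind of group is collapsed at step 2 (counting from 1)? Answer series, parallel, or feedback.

[1] multiply D1, D2, D3 (series)
[2] multiply D4, D5 (series)
[3] reduce the parallel group (D1*D2*D3), (D4*D5)
At step 2 the group reduced is series.

Final answer: series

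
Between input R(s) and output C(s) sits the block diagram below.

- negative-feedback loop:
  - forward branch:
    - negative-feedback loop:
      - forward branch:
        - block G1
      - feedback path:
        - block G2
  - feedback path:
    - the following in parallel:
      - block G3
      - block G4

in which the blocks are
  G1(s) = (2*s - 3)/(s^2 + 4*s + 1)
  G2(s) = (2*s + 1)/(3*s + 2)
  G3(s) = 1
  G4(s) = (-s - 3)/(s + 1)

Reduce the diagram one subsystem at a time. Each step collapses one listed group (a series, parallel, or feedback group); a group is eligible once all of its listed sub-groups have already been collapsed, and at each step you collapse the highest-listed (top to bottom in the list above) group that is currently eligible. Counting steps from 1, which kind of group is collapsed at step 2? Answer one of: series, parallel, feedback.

1. close the feedback loop around G1, G2
2. parallel reduction of G3, G4
3. apply the feedback formula to [G1/(1+G1*G2)], (G3+G4)
The group at step 2 is a parallel group.

Hence the answer: parallel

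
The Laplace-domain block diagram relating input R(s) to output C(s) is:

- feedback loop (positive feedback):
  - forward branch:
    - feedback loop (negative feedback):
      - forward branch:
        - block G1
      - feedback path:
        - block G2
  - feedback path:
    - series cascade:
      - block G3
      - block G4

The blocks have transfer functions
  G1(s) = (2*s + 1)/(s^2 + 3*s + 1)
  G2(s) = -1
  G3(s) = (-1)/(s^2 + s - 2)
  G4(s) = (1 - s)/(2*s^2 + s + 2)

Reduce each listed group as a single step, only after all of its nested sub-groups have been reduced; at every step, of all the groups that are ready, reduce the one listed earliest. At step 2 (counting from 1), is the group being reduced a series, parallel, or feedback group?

(1) close the feedback loop around G1, G2
(2) reduce the series chain G3, G4
(3) apply the feedback formula to [G1/(1+G1*G2)], (G3*G4)
At step 2 the group reduced is series.

Answer: series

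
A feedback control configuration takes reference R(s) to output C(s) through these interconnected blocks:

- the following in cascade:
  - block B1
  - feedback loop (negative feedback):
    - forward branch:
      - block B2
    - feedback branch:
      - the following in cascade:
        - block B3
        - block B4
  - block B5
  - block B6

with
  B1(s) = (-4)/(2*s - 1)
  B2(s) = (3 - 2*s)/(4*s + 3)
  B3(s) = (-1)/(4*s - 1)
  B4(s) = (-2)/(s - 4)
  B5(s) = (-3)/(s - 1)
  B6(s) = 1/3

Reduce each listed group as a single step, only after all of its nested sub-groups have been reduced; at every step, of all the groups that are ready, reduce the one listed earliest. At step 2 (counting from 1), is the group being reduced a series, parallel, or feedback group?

[1] combine B3, B4 in series
[2] apply the feedback formula to B2, (B3*B4)
[3] series reduction of B1, [B2/(1+B2*(B3*B4))], B5, B6
At step 2 the group reduced is feedback.

Answer: feedback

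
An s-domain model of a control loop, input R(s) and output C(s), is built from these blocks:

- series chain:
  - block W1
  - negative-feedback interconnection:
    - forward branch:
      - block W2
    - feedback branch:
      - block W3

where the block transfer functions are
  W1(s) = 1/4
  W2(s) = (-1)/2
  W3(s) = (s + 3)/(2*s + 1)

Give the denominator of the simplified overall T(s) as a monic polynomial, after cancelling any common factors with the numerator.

Reducing step by step:

Step 1: collapse the loop (W2 forward, W3 return); result (-2*s - 1)/(3*s - 1)
Step 2: series reduction of W1, [W2/(1+W2*W3)]; result (-2*s - 1)/(12*s - 4)
No further cancellation is possible in the step-2 result, so that is T(s). Its denominator becomes monic after dividing by the leading coefficient 12.

Answer: s - 1/3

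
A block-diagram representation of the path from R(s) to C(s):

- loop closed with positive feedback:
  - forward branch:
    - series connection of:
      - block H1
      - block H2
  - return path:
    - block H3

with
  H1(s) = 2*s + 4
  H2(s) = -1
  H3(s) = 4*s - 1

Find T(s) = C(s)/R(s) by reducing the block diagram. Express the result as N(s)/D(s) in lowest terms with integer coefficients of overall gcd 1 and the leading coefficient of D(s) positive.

Answer: (-2*s - 4)/(8*s^2 + 14*s - 3)

Working:
(1) cascade H1, H2 -> -2*s - 4
(2) collapse the loop ((H1*H2) forward, H3 return): this yields T(s), and no further normalization is needed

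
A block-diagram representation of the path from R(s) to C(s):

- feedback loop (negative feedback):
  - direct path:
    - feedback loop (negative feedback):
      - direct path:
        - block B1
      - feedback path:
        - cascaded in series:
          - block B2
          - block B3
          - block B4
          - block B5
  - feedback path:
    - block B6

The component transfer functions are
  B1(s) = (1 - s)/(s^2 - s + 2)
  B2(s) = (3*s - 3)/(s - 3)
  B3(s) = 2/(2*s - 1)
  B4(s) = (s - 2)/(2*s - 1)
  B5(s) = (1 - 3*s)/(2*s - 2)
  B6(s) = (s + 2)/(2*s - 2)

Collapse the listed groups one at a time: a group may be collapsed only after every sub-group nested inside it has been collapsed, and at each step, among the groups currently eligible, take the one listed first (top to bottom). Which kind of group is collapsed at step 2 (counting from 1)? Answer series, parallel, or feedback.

(1) reduce the series chain B2, B3, B4, B5
(2) feedback reduction of B1, (B2*B3*B4*B5)
(3) feedback reduction of [B1/(1+B1*(B2*B3*B4*B5))], B6
So the answer for step 2 is feedback.

Hence the answer: feedback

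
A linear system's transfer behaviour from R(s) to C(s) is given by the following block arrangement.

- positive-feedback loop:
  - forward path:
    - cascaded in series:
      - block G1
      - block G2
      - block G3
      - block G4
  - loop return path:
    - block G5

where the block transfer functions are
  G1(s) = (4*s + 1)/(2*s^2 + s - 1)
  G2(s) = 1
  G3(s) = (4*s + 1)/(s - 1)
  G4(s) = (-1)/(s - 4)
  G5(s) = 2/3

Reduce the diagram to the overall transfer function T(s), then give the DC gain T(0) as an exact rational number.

Reducing step by step:

Step 1: series reduction of G1, G2, G3, G4 -> (-16*s^2 - 8*s - 1)/(2*s^4 - 9*s^3 + 2*s^2 + 9*s - 4)
Step 2: reduce the feedback loop with forward (G1*G2*G3*G4) and return G5 -> (-48*s^2 - 24*s - 3)/(6*s^4 - 27*s^3 + 38*s^2 + 43*s - 10)
The step-2 result is T(s). Setting s = 0: T(0) = -3/(-10) = 3/10.

Answer: 3/10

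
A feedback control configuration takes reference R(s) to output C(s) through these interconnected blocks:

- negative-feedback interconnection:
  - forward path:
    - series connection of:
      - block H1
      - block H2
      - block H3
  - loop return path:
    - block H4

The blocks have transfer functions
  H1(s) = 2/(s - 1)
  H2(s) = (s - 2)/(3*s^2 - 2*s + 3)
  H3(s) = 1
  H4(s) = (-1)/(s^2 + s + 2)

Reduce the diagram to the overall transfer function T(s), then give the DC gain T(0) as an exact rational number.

Reducing step by step:

1. combine H1, H2, H3 in series: (2*s - 4)/(3*s^3 - 5*s^2 + 5*s - 3)
2. reduce the feedback loop with forward (H1*H2*H3) and return H4: (2*s^3 - 2*s^2 - 8)/(3*s^5 - 2*s^4 + 6*s^3 - 8*s^2 + 5*s - 2)
That last expression is T(s); at s = 0 only the constant terms survive, so T(0) = -8/(-2) = 4.

Answer: 4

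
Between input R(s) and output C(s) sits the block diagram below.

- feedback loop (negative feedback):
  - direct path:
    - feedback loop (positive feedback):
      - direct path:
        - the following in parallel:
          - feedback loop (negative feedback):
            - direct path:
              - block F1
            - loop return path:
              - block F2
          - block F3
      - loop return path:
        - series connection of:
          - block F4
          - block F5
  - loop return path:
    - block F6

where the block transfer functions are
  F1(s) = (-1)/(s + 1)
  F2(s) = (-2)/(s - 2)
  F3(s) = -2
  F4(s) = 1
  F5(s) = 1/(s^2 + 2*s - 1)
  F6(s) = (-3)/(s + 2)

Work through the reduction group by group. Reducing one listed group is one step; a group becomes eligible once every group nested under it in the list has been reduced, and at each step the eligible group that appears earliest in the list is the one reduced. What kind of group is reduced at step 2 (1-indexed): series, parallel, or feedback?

Reducing step by step:

1. reduce the feedback loop with forward F1 and return F2
2. add [F1/(1+F1*F2)], F3 (parallel)
3. series reduction of F4, F5
4. feedback reduction of ([F1/(1+F1*F2)]+F3), (F4*F5)
5. close the feedback loop around [([F1/(1+F1*F2)]+F3)/(1-([F1/(1+F1*F2)]+F3)*(F4*F5))], F6
The group at step 2 is a parallel group.

Answer: parallel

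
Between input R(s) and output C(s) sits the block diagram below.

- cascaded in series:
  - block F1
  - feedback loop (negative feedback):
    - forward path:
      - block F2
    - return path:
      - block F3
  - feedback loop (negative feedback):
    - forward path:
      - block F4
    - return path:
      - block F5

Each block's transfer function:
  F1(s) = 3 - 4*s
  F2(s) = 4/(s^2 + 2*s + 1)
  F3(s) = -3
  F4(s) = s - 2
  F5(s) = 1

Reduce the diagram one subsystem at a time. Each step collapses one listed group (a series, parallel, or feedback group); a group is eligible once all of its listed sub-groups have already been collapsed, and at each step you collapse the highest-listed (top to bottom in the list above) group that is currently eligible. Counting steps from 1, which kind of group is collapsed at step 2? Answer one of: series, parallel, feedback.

The answer is feedback.

Reasoning:
(1) reduce the feedback loop with forward F2 and return F3
(2) apply the feedback formula to F4, F5
(3) series reduction of F1, [F2/(1+F2*F3)], [F4/(1+F4*F5)]
So the answer for step 2 is feedback.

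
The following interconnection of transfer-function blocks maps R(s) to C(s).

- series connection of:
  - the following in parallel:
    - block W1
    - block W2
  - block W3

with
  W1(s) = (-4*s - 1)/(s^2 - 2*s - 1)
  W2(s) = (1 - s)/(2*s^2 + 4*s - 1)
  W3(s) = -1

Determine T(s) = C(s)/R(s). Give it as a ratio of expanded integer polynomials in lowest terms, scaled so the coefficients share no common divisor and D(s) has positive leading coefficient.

Step 1: sum the parallel branches W1, W2 -> (-9*s^3 - 15*s^2 - s)/(2*s^4 - 11*s^2 - 2*s + 1)
Step 2: cascade (W1+W2), W3 - this is the overall T(s), already in the required normalized form

Final answer: (9*s^3 + 15*s^2 + s)/(2*s^4 - 11*s^2 - 2*s + 1)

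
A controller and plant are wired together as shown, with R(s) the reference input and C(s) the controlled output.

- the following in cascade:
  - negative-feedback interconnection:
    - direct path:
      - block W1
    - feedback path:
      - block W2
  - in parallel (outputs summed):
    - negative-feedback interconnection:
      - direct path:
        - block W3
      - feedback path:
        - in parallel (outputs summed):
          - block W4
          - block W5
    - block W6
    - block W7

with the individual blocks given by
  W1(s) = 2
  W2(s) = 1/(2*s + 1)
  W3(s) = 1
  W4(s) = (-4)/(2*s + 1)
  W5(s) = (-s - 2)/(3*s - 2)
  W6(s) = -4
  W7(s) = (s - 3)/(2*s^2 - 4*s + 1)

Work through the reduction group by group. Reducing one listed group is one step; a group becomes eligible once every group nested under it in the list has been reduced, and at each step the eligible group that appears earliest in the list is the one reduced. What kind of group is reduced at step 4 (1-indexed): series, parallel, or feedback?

[1] apply the feedback formula to W1, W2
[2] reduce the parallel group W4, W5
[3] reduce the feedback loop with forward W3 and return (W4+W5)
[4] add [W3/(1+W3*(W4+W5))], W6, W7 (parallel)
[5] reduce the series chain [W1/(1+W1*W2)], ([W3/(1+W3*(W4+W5))]+W6+W7)
The group at step 4 is a parallel group.

Therefore the answer is parallel.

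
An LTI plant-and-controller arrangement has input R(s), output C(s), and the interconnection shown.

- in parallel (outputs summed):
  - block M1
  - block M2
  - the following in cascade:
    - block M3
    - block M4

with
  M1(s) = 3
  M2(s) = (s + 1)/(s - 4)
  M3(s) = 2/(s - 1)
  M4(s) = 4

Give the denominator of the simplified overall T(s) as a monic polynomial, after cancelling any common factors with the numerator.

[1] reduce the series chain M3, M4, giving 8/(s - 1)
[2] add M1, M2, (M3*M4) (parallel), giving (4*s^2 - 7*s - 21)/(s^2 - 5*s + 4)
That last expression is T(s), already simplified, and its denominator is already monic.

Therefore the answer is s^2 - 5*s + 4.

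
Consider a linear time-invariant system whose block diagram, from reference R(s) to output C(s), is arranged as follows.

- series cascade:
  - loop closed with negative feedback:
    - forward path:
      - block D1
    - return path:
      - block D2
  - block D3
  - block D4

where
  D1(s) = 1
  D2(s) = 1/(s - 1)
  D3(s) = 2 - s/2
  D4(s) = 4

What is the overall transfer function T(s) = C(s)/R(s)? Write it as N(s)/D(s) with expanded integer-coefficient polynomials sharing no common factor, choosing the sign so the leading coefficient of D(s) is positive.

[1] apply the feedback formula to D1, D2 gives (s - 1)/s
[2] reduce the series chain [D1/(1+D1*D2)], D3, D4 - this is the overall T(s), already in the required normalized form

Answer: (-2*s^2 + 10*s - 8)/s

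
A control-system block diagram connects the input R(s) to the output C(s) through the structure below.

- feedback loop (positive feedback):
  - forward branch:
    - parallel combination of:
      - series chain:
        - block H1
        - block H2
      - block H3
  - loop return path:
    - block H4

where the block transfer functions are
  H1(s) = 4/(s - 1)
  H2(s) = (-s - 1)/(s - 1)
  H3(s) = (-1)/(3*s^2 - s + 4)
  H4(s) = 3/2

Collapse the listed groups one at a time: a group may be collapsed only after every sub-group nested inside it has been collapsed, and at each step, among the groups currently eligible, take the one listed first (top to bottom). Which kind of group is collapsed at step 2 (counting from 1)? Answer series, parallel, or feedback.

(1) reduce the series chain H1, H2
(2) sum the parallel branches (H1*H2), H3
(3) reduce the feedback loop with forward ((H1*H2)+H3) and return H4
Step 2: parallel.

Hence the answer: parallel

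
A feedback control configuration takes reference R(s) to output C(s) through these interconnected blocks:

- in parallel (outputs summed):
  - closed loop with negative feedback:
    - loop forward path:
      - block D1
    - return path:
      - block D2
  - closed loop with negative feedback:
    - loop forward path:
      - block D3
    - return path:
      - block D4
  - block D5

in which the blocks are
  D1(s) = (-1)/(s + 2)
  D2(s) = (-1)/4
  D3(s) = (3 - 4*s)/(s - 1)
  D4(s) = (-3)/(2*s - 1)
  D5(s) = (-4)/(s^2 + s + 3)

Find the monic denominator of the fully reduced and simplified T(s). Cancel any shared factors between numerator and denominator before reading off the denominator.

(1) collapse the loop (D1 forward, D2 return) gives (-4)/(4*s + 9)
(2) reduce the feedback loop with forward D3 and return D4 gives (-8*s^2 + 10*s - 3)/(2*s^2 + 9*s - 8)
(3) add [D1/(1+D1*D2)], [D3/(1+D3*D4)], D5 (parallel) gives (-32*s^5 - 72*s^4 - 126*s^3 - 289*s^2 - 65*s + 303)/(8*s^5 + 62*s^4 + 127*s^3 + 139*s^2 + 75*s - 216)
T(s) is the step-3 result (common factors already cancelled). Leading coefficient of the denominator: 8. Divide through by 8 for the monic polynomial.

Final answer: s^5 + 31*s^4/4 + 127*s^3/8 + 139*s^2/8 + 75*s/8 - 27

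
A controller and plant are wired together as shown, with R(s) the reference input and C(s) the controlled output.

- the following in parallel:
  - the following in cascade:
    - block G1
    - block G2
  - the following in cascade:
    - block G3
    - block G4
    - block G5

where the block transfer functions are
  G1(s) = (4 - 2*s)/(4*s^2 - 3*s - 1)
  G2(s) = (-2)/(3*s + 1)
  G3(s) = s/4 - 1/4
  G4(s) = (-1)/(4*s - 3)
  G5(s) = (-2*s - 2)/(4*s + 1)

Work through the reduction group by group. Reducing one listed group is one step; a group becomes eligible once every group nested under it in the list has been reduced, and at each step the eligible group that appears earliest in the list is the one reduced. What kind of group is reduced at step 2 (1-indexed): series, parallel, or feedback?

The answer is series.

Reasoning:
Step 1: reduce the series chain G1, G2
Step 2: multiply G3, G4, G5 (series)
Step 3: add (G1*G2), (G3*G4*G5) (parallel)
So the answer for step 2 is series.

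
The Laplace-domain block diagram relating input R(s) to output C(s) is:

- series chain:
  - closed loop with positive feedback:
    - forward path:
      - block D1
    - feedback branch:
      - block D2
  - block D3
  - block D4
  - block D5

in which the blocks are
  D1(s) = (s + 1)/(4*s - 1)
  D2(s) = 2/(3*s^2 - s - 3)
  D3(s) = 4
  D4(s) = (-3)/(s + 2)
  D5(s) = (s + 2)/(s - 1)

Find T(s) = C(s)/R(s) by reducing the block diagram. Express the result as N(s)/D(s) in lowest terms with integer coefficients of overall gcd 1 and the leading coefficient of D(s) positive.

Step 1. feedback reduction of D1, D2, giving (3*s^3 + 2*s^2 - 4*s - 3)/(12*s^3 - 7*s^2 - 13*s + 1)
Step 2. series reduction of [D1/(1-D1*D2)], D3, D4, D5, which is the overall transfer function T(s) = C(s)/R(s) in lowest terms

Therefore the answer is (-36*s^3 - 24*s^2 + 48*s + 36)/(12*s^4 - 19*s^3 - 6*s^2 + 14*s - 1).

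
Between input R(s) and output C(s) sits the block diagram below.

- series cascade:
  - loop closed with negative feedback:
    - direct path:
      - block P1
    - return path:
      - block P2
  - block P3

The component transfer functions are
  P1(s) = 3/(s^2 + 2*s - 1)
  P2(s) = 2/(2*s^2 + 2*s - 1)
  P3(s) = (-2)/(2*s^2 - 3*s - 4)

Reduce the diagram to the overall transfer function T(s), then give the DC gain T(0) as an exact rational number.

First reduce the diagram to T(s).

Step 1: reduce the feedback loop with forward P1 and return P2 -> (6*s^2 + 6*s - 3)/(2*s^4 + 6*s^3 + s^2 - 4*s + 7)
Step 2: combine [P1/(1+P1*P2)], P3 in series -> (-12*s^2 - 12*s + 6)/(4*s^6 + 6*s^5 - 24*s^4 - 35*s^3 + 22*s^2 - 5*s - 28)
Step 2 gives the overall T(s). Then T(0) = 6/(-28) = -3/14.

Answer: -3/14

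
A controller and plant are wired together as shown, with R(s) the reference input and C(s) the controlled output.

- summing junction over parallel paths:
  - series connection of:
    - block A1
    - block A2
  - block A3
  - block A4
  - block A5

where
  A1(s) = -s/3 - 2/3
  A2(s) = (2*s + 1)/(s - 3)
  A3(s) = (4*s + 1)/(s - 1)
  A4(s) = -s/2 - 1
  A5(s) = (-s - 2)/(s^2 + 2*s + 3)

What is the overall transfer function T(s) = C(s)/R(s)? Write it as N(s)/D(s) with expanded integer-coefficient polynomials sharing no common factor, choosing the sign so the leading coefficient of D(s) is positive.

Reducing step by step:

[1] reduce the series chain A1, A2 -> (-2*s^2 - 5*s - 2)/(3*s - 9)
[2] parallel reduction of (A1*A2), A3, A4, A5, which is the overall transfer function T(s) = C(s)/R(s) in lowest terms

Answer: (-7*s^5 + 10*s^4 - 24*s^3 - 38*s^2 - 169*s - 132)/(6*s^4 - 12*s^3 - 12*s^2 - 36*s + 54)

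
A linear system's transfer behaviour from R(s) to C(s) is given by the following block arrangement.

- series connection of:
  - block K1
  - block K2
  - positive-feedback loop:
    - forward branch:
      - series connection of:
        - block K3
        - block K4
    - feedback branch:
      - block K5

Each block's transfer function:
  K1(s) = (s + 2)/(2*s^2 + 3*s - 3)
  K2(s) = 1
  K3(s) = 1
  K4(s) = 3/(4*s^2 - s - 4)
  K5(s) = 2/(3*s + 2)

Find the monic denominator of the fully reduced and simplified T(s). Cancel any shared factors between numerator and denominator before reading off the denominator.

1. combine K3, K4 in series gives 3/(4*s^2 - s - 4)
2. feedback reduction of (K3*K4), K5 gives (9*s + 6)/(12*s^3 + 5*s^2 - 14*s - 14)
3. series reduction of K1, K2, [(K3*K4)/(1-(K3*K4)*K5)] gives (9*s^2 + 24*s + 12)/(24*s^5 + 46*s^4 - 49*s^3 - 85*s^2 + 42)
Step 3 gives the fully reduced T(s), with no common factor left to cancel. The denominator's leading coefficient is 24, so divide each of its coefficients by 24 to get the monic form.

Therefore the answer is s^5 + 23*s^4/12 - 49*s^3/24 - 85*s^2/24 + 7/4.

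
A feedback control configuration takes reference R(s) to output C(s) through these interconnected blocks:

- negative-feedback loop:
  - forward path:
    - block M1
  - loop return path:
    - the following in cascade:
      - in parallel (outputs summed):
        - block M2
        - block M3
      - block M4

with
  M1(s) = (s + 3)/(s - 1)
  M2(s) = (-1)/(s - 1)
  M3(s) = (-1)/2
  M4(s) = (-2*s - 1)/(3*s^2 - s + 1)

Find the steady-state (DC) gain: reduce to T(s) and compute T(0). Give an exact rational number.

1. sum the parallel branches M2, M3 -> (-s - 1)/(2*s - 2)
2. multiply (M2+M3), M4 (series) -> (2*s^2 + 3*s + 1)/(6*s^3 - 8*s^2 + 4*s - 2)
3. feedback reduction of M1, ((M2+M3)*M4) -> (6*s^4 + 10*s^3 - 20*s^2 + 10*s - 6)/(6*s^4 - 12*s^3 + 21*s^2 + 4*s + 5)
DC gain: substitute s = 0 into T(s) from step 3: T(0) = -6/5.

Hence the answer: -6/5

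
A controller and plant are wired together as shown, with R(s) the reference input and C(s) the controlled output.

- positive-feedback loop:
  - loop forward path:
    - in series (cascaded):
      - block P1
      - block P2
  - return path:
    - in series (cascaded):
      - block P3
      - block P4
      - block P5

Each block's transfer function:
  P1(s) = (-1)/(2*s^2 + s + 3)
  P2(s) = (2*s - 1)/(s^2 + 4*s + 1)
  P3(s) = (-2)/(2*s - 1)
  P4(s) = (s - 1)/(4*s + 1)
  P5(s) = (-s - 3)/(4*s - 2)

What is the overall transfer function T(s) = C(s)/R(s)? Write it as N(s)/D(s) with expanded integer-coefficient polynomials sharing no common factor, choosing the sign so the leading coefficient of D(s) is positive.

The answer is (-16*s^3 + 12*s^2 - 1)/(16*s^6 + 68*s^5 + 52*s^4 + 77*s^3 - 10*s^2 - 17*s - 6).

Reasoning:
Step 1. cascade P1, P2 = (1 - 2*s)/(2*s^4 + 9*s^3 + 9*s^2 + 13*s + 3)
Step 2. cascade P3, P4, P5 = (s^2 + 2*s - 3)/(16*s^3 - 12*s^2 + 1)
Step 3. apply the feedback formula to (P1*P2), (P3*P4*P5) - this is the overall T(s), already in the required normalized form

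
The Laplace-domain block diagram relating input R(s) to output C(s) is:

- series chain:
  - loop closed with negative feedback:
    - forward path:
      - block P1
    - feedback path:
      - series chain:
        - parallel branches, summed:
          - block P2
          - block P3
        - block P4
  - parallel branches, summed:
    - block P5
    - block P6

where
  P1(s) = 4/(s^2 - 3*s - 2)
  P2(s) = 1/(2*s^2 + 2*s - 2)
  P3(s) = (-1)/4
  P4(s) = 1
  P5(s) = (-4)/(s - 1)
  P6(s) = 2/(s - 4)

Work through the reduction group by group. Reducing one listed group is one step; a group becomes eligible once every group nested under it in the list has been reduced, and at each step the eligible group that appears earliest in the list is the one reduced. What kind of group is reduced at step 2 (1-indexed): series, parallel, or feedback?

Step 1. sum the parallel branches P2, P3
Step 2. series reduction of (P2+P3), P4
Step 3. collapse the loop (P1 forward, ((P2+P3)*P4) return)
Step 4. combine P5, P6 in parallel
Step 5. combine [P1/(1+P1*((P2+P3)*P4))], (P5+P6) in series
The group at step 2 is a series group.

Final answer: series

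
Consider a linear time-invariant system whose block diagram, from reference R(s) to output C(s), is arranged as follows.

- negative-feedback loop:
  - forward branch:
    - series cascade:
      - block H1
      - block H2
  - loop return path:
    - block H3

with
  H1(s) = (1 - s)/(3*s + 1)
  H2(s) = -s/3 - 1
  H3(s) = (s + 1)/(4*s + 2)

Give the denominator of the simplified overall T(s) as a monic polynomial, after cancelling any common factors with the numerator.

Answer: s^3 + 39*s^2 + 29*s + 3

Working:
(1) series reduction of H1, H2; result (s^2 + 2*s - 3)/(9*s + 3)
(2) feedback reduction of (H1*H2), H3; result (4*s^3 + 10*s^2 - 8*s - 6)/(s^3 + 39*s^2 + 29*s + 3)
No further cancellation is possible in the step-2 result, so that is T(s). Its denominator is already monic.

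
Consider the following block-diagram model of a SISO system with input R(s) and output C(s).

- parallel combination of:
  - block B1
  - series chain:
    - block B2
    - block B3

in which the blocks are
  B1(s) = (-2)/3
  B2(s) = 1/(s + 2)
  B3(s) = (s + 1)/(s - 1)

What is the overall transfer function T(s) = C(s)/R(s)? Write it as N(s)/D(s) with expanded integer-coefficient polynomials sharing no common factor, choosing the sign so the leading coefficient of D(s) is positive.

First reduce the diagram to T(s).

Step 1. reduce the series chain B2, B3, giving (s + 1)/(s^2 + s - 2)
Step 2. reduce the parallel group B1, (B2*B3) - this is the overall T(s), already in the required normalized form

Answer: (-2*s^2 + s + 7)/(3*s^2 + 3*s - 6)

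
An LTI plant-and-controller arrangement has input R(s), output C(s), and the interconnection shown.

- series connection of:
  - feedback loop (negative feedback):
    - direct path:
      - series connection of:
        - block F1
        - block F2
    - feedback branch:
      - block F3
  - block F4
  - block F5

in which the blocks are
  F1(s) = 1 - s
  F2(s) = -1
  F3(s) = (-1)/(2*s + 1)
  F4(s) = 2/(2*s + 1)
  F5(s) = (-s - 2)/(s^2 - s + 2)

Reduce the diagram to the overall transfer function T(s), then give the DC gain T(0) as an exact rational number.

Step 1 - combine F1, F2 in series, giving s - 1
Step 2 - close the feedback loop around (F1*F2), F3, giving (2*s^2 - s - 1)/(s + 2)
Step 3 - multiply [(F1*F2)/(1+(F1*F2)*F3)], F4, F5 (series), giving (2 - 2*s)/(s^2 - s + 2)
Evaluating the step-3 result (the overall T(s)) at s = 0 gives T(0) = 2/2 = 1.

Final answer: 1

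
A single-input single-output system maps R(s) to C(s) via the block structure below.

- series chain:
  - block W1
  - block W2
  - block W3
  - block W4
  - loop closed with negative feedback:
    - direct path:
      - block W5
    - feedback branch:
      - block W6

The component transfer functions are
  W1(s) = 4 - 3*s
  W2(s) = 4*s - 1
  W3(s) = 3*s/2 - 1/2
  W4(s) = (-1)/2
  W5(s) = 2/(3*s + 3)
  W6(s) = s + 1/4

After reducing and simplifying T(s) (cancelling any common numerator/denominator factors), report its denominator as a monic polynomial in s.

1. feedback reduction of W5, W6; result 4/(10*s + 7)
2. multiply W1, W2, W3, W4, [W5/(1+W5*W6)] (series); result (36*s^3 - 69*s^2 + 31*s - 4)/(10*s + 7)
Step 2 gives the fully reduced T(s), with no common factor left to cancel. The denominator's leading coefficient is 10, so divide each of its coefficients by 10 to get the monic form.

Answer: s + 7/10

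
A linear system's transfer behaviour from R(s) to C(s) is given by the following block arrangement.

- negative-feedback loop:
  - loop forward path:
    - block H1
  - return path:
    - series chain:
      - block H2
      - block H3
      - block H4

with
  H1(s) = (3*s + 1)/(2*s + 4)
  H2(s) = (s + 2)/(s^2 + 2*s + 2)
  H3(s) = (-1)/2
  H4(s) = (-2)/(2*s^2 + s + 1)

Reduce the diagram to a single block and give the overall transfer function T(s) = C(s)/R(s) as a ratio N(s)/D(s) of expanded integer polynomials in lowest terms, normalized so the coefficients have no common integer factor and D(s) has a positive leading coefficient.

Step 1 - combine H2, H3, H4 in series gives (s + 2)/(2*s^4 + 5*s^3 + 7*s^2 + 4*s + 2)
Step 2 - close the feedback loop around H1, (H2*H3*H4), giving the overall T(s)

Therefore the answer is (6*s^5 + 17*s^4 + 26*s^3 + 19*s^2 + 10*s + 2)/(4*s^5 + 18*s^4 + 34*s^3 + 39*s^2 + 27*s + 10).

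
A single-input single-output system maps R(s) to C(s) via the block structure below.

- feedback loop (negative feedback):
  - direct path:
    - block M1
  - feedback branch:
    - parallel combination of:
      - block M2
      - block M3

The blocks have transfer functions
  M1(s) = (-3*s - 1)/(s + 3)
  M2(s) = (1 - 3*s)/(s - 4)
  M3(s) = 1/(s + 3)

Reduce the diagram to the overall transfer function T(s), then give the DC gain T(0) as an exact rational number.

First reduce the diagram to T(s).

Step 1 - parallel reduction of M2, M3; result (-3*s^2 - 7*s - 1)/(s^2 - s - 12)
Step 2 - close the feedback loop around M1, (M2+M3); result (-3*s^3 + 2*s^2 + 37*s + 12)/(10*s^3 + 26*s^2 - 5*s - 35)
DC gain: substitute s = 0 into T(s) from step 2: T(0) = 12/(-35) = -12/35.

Answer: -12/35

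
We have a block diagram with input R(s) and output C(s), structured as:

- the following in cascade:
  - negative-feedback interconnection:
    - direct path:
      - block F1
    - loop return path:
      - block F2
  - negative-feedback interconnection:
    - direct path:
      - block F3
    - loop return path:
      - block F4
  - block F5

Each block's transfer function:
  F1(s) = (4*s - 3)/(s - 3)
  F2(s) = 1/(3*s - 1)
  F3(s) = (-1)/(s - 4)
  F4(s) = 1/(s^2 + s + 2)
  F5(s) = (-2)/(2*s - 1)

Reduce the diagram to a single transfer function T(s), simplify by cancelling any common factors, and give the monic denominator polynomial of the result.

Reducing step by step:

[1] close the feedback loop around F1, F2, giving (12*s^2 - 13*s + 3)/(3*s^2 - 6*s)
[2] apply the feedback formula to F3, F4, giving (-s^2 - s - 2)/(s^3 - 3*s^2 - 2*s - 9)
[3] cascade [F1/(1+F1*F2)], [F3/(1+F3*F4)], F5, giving (24*s^4 - 2*s^3 + 28*s^2 - 46*s + 12)/(6*s^6 - 33*s^5 + 39*s^4 - 42*s^3 + 123*s^2 - 54*s)
T(s) is the step-3 result (common factors already cancelled). Leading coefficient of the denominator: 6. Divide through by 6 for the monic polynomial.

Answer: s^6 - 11*s^5/2 + 13*s^4/2 - 7*s^3 + 41*s^2/2 - 9*s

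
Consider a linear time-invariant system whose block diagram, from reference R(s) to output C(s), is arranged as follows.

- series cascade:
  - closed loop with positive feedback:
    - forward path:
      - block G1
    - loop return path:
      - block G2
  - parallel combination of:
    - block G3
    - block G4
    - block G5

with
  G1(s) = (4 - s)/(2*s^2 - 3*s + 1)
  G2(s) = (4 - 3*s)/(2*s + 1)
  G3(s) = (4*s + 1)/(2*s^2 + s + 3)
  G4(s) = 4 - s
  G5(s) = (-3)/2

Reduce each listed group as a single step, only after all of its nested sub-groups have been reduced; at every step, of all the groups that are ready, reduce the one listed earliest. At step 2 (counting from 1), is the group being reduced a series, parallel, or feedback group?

Step 1. feedback reduction of G1, G2
Step 2. combine G3, G4, G5 in parallel
Step 3. reduce the series chain [G1/(1-G1*G2)], (G3+G4+G5)
At step 2 the group reduced is parallel.

Answer: parallel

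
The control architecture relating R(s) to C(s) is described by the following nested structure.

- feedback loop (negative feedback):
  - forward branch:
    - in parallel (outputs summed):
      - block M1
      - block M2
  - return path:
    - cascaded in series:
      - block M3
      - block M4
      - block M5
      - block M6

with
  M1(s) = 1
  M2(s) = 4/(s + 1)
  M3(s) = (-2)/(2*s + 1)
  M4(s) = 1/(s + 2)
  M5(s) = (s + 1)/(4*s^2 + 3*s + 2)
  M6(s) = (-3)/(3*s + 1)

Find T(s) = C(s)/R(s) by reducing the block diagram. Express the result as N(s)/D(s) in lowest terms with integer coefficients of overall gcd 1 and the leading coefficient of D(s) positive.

The answer is (24*s^6 + 206*s^5 + 537*s^4 + 610*s^3 + 403*s^2 + 144*s + 20)/(24*s^6 + 110*s^5 + 193*s^4 + 182*s^3 + 109*s^2 + 68*s + 34).

Reasoning:
Step 1. reduce the parallel group M1, M2 gives (s + 5)/(s + 1)
Step 2. multiply M3, M4, M5, M6 (series) gives (6*s + 6)/(24*s^5 + 86*s^4 + 107*s^3 + 75*s^2 + 28*s + 4)
Step 3. apply the feedback formula to (M1+M2), (M3*M4*M5*M6): this yields T(s), and no further normalization is needed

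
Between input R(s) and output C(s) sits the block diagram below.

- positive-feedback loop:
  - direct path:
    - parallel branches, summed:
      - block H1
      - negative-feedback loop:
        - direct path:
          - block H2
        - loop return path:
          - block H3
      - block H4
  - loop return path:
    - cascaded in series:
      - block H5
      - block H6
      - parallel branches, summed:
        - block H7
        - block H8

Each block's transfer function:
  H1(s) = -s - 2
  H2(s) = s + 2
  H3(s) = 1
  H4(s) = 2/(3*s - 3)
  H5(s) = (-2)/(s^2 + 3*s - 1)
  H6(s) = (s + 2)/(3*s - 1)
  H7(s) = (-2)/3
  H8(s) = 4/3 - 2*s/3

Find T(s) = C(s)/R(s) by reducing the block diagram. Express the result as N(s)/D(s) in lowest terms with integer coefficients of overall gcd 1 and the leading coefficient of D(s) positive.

Step 1: apply the feedback formula to H2, H3 gives (s + 2)/(s + 3)
Step 2: sum the parallel branches H1, [H2/(1+H2*H3)], H4 gives (-3*s^3 - 9*s^2 + 2*s + 18)/(3*s^2 + 6*s - 9)
Step 3: add H7, H8 (parallel) gives 2/3 - 2*s/3
Step 4: combine H5, H6, (H7+H8) in series gives (4*s^2 + 4*s - 8)/(9*s^3 + 24*s^2 - 18*s + 3)
Step 5: feedback reduction of (H1+[H2/(1+H2*H3)]+H4), (H5*H6*(H7+H8)): this yields T(s), and no further normalization is needed

Hence the answer: (-27*s^6 - 153*s^5 - 144*s^4 + 363*s^3 + 369*s^2 - 318*s + 54)/(39*s^5 + 174*s^4 + 13*s^3 - 467*s^2 + 124*s + 117)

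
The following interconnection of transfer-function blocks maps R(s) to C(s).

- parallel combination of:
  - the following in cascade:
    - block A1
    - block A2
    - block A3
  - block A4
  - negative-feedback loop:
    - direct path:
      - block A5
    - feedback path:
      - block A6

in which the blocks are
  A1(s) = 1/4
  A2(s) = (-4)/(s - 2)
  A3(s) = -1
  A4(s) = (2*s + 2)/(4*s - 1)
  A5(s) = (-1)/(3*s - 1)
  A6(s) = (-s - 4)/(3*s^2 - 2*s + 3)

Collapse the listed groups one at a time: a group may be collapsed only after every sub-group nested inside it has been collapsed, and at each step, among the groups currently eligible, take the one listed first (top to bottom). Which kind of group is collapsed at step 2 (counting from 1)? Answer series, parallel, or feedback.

Step 1 - combine A1, A2, A3 in series
Step 2 - feedback reduction of A5, A6
Step 3 - parallel reduction of (A1*A2*A3), A4, [A5/(1+A5*A6)]
The group at step 2 is a feedback group.

Answer: feedback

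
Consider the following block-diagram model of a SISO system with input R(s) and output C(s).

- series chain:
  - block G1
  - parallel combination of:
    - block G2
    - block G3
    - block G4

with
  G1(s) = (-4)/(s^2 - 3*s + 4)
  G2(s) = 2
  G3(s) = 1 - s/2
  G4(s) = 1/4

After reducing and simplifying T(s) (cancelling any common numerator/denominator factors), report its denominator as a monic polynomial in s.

Answer: s^2 - 3*s + 4

Working:
1. parallel reduction of G2, G3, G4 gives 13/4 - s/2
2. reduce the series chain G1, (G2+G3+G4) gives (2*s - 13)/(s^2 - 3*s + 4)
Step 2 gives the fully reduced T(s), with no common factor left to cancel. The denominator is already monic (leading coefficient 1).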